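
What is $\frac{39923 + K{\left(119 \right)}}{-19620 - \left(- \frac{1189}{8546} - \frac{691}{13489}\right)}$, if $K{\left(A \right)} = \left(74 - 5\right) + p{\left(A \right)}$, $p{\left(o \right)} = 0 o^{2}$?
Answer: $- \frac{4610157544048}{2261712678573} \approx -2.0383$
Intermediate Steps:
$p{\left(o \right)} = 0$
$K{\left(A \right)} = 69$ ($K{\left(A \right)} = \left(74 - 5\right) + 0 = 69 + 0 = 69$)
$\frac{39923 + K{\left(119 \right)}}{-19620 - \left(- \frac{1189}{8546} - \frac{691}{13489}\right)} = \frac{39923 + 69}{-19620 - \left(- \frac{1189}{8546} - \frac{691}{13489}\right)} = \frac{39992}{-19620 - - \frac{21943707}{115276994}} = \frac{39992}{-19620 + \left(\frac{1189}{8546} + \frac{691}{13489}\right)} = \frac{39992}{-19620 + \frac{21943707}{115276994}} = \frac{39992}{- \frac{2261712678573}{115276994}} = 39992 \left(- \frac{115276994}{2261712678573}\right) = - \frac{4610157544048}{2261712678573}$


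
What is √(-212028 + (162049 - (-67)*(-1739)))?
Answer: 2*I*√41623 ≈ 408.03*I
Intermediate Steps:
√(-212028 + (162049 - (-67)*(-1739))) = √(-212028 + (162049 - 1*116513)) = √(-212028 + (162049 - 116513)) = √(-212028 + 45536) = √(-166492) = 2*I*√41623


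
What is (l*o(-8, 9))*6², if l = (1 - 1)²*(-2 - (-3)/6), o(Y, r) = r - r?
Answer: 0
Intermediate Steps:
o(Y, r) = 0
l = 0 (l = 0²*(-2 - (-3)/6) = 0*(-2 - 1*(-½)) = 0*(-2 + ½) = 0*(-3/2) = 0)
(l*o(-8, 9))*6² = (0*0)*6² = 0*36 = 0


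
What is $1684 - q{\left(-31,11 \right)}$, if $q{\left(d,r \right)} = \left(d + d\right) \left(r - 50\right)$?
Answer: $-734$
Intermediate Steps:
$q{\left(d,r \right)} = 2 d \left(-50 + r\right)$
$1684 - q{\left(-31,11 \right)} = 1684 - 2 \left(-31\right) \left(-50 + 11\right) = 1684 - 2 \left(-31\right) \left(-39\right) = 1684 - 2418 = -734$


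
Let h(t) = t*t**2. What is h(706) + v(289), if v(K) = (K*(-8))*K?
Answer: 351227648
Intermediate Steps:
h(t) = t**3
v(K) = -8*K**2 (v(K) = (-8*K)*K = -8*K**2)
h(706) + v(289) = 706**3 - 8*289**2 = 351895816 - 8*83521 = 351895816 - 668168 = 351227648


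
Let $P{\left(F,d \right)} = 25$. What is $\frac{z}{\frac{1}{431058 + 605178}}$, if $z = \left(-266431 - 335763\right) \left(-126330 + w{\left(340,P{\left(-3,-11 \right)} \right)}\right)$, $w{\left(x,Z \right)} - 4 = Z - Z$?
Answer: $78829331747965584$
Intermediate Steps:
$w{\left(x,Z \right)} = 4$ ($w{\left(x,Z \right)} = 4 + \left(Z - Z\right) = 4 + 0 = 4$)
$z = 76072759244$ ($z = \left(-266431 - 335763\right) \left(-126330 + 4\right) = \left(-602194\right) \left(-126326\right) = 76072759244$)
$\frac{z}{\frac{1}{431058 + 605178}} = \frac{76072759244}{\frac{1}{431058 + 605178}} = \frac{76072759244}{\frac{1}{1036236}} = 76072759244 \frac{1}{\frac{1}{1036236}} = 76072759244 \cdot 1036236 = 78829331747965584$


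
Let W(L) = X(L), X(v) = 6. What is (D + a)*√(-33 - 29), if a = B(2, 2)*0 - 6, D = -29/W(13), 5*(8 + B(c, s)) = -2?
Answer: -65*I*√62/6 ≈ -85.302*I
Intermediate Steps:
B(c, s) = -42/5 (B(c, s) = -8 + (⅕)*(-2) = -8 - ⅖ = -42/5)
W(L) = 6
D = -29/6 ≈ -4.8333
a = -6 (a = -42/5*0 - 6 = 0 - 6 = -6)
(D + a)*√(-33 - 29) = (-29/6 - 6)*√(-33 - 29) = -65*I*√62/6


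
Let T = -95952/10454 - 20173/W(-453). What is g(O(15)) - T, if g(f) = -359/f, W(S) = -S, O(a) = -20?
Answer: 3393599309/47356620 ≈ 71.661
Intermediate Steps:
T = -127177399/2367831 (T = -95952/10454 - 20173/((-1*(-453))) = -95952*1/10454 - 20173/453 = -47976/5227 - 20173*1/453 = -47976/5227 - 20173/453 = -127177399/2367831 ≈ -53.711)
g(O(15)) - T = -359/(-20) - 1*(-127177399/2367831) = -359*(-1/20) + 127177399/2367831 = 359/20 + 127177399/2367831 = 3393599309/47356620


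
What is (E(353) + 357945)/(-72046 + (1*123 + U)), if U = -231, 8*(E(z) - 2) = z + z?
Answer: -1432141/288616 ≈ -4.9621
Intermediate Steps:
E(z) = 2 + z/4 (E(z) = 2 + (z + z)/8 = 2 + (2*z)/8 = 2 + z/4)
(E(353) + 357945)/(-72046 + (1*123 + U)) = ((2 + (¼)*353) + 357945)/(-72046 + (1*123 - 231)) = ((2 + 353/4) + 357945)/(-72046 + (123 - 231)) = (361/4 + 357945)/(-72046 - 108) = (1432141/4)/(-72154) = (1432141/4)*(-1/72154) = -1432141/288616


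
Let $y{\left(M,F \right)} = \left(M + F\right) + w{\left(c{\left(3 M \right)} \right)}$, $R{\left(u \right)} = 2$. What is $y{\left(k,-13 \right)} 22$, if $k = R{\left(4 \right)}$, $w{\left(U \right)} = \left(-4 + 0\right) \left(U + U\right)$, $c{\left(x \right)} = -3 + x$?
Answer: $-770$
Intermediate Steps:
$w{\left(U \right)} = - 8 U$ ($w{\left(U \right)} = - 4 \cdot 2 U = - 8 U$)
$k = 2$
$y{\left(M,F \right)} = 24 + F - 23 M$ ($y{\left(M,F \right)} = \left(M + F\right) - 8 \left(-3 + 3 M\right) = \left(F + M\right) - \left(-24 + 24 M\right) = 24 + F - 23 M$)
$y{\left(k,-13 \right)} 22 = \left(24 - 13 - 46\right) 22 = \left(-35\right) 22 = -770$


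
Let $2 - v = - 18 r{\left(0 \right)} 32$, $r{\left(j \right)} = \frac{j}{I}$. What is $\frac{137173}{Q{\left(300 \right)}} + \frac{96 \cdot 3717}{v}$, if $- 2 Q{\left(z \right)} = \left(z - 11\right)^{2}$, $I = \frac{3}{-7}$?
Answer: $\frac{876541670}{4913} \approx 1.7841 \cdot 10^{5}$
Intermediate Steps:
$I = - \frac{3}{7}$ ($I = 3 \left(- \frac{1}{7}\right) = - \frac{3}{7} \approx -0.42857$)
$Q{\left(z \right)} = - \frac{\left(-11 + z\right)^{2}}{2}$ ($Q{\left(z \right)} = - \frac{\left(z - 11\right)^{2}}{2} = - \frac{\left(-11 + z\right)^{2}}{2}$)
$r{\left(j \right)} = - \frac{7 j}{3}$ ($r{\left(j \right)} = \frac{j}{- \frac{3}{7}} = j \left(- \frac{7}{3}\right) = - \frac{7 j}{3}$)
$v = 2$ ($v = 2 - - 18 \left(\left(- \frac{7}{3}\right) 0\right) 32 = 2 - \left(-18\right) 0 \cdot 32 = 2 - 0 \cdot 32 = 2 - 0 = 2 + 0 = 2$)
$\frac{137173}{Q{\left(300 \right)}} + \frac{96 \cdot 3717}{v} = \frac{137173}{\left(- \frac{1}{2}\right) \left(-11 + 300\right)^{2}} + \frac{96 \cdot 3717}{2} = \frac{137173}{\left(- \frac{1}{2}\right) 289^{2}} + 356832 \cdot \frac{1}{2} = \frac{137173}{\left(- \frac{1}{2}\right) 83521} + 178416 = \frac{137173}{- \frac{83521}{2}} + 178416 = 137173 \left(- \frac{2}{83521}\right) + 178416 = - \frac{16138}{4913} + 178416 = \frac{876541670}{4913}$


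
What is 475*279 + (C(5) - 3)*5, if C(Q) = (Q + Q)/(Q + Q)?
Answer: 132515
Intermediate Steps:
C(Q) = 1 (C(Q) = (2*Q)/((2*Q)) = (2*Q)*(1/(2*Q)) = 1)
475*279 + (C(5) - 3)*5 = 475*279 + (1 - 3)*5 = 132525 - 2*5 = 132525 - 10 = 132515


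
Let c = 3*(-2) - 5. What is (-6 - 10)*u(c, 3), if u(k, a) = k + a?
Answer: 128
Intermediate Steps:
c = -11 (c = -6 - 5 = -11)
u(k, a) = a + k
(-6 - 10)*u(c, 3) = (-6 - 10)*(3 - 11) = -16*(-8) = 128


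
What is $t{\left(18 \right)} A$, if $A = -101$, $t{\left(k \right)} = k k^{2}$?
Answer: $-589032$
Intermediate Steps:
$t{\left(k \right)} = k^{3}$
$t{\left(18 \right)} A = 18^{3} \left(-101\right) = 5832 \left(-101\right) = -589032$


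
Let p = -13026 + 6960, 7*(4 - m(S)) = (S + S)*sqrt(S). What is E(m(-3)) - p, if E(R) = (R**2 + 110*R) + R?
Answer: 319666/49 + 102*I*sqrt(3) ≈ 6523.8 + 176.67*I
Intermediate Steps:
m(S) = 4 - 2*S**(3/2)/7 (m(S) = 4 - (S + S)*sqrt(S)/7 = 4 - 2*S*sqrt(S)/7 = 4 - 2*S**(3/2)/7)
p = -6066
E(R) = R**2 + 111*R
E(m(-3)) - p = (4 - (-6)*I*sqrt(3)/7)*(111 + (4 - (-6)*I*sqrt(3)/7)) - 1*(-6066) = (4 - (-6)*I*sqrt(3)/7)*(111 + (4 - (-6)*I*sqrt(3)/7)) + 6066 = (4 + 6*I*sqrt(3)/7)*(111 + (4 + 6*I*sqrt(3)/7)) + 6066 = (4 + 6*I*sqrt(3)/7)*(115 + 6*I*sqrt(3)/7) + 6066 = 6066 + (4 + 6*I*sqrt(3)/7)*(115 + 6*I*sqrt(3)/7)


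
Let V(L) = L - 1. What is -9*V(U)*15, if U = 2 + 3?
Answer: -540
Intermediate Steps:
U = 5
V(L) = -1 + L
-9*V(U)*15 = -9*(-1 + 5)*15 = -9*4*15 = -36*15 = -540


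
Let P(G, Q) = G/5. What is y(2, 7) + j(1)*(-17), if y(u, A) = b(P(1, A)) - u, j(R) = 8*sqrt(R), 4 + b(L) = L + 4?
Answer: -689/5 ≈ -137.80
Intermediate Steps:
P(G, Q) = G/5 (P(G, Q) = G*(1/5) = G/5)
b(L) = L (b(L) = -4 + (L + 4) = -4 + (4 + L) = L)
y(u, A) = 1/5 - u (y(u, A) = (1/5)*1 - u = 1/5 - u)
y(2, 7) + j(1)*(-17) = (1/5 - 1*2) + (8*sqrt(1))*(-17) = (1/5 - 2) + (8*1)*(-17) = -9/5 + 8*(-17) = -9/5 - 136 = -689/5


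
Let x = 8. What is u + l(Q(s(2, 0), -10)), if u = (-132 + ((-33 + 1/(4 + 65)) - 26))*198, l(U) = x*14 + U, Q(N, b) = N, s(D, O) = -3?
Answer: -867241/23 ≈ -37706.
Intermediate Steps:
l(U) = 112 + U (l(U) = 8*14 + U = 112 + U)
u = -869748/23 (u = (-132 + ((-33 + 1/69) - 26))*198 = (-132 + (-2276/69 - 26))*198 = (-132 - 4070/69)*198 = -13178/69*198 = -869748/23 ≈ -37815.)
u + l(Q(s(2, 0), -10)) = -869748/23 + (112 - 3) = -869748/23 + 109 = -867241/23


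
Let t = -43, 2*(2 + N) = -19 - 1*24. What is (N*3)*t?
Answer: 6063/2 ≈ 3031.5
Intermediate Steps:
N = -47/2 (N = -2 + (-19 - 1*24)/2 = -2 + (-19 - 24)/2 = -2 + (½)*(-43) = -2 - 43/2 = -47/2 ≈ -23.500)
(N*3)*t = -47/2*3*(-43) = -141/2*(-43) = 6063/2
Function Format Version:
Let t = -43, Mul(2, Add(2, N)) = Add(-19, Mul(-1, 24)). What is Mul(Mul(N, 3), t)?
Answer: Rational(6063, 2) ≈ 3031.5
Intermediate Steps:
N = Rational(-47, 2) (N = Add(-2, Mul(Rational(1, 2), Add(-19, Mul(-1, 24)))) = Add(-2, Mul(Rational(1, 2), Add(-19, -24))) = Add(-2, Mul(Rational(1, 2), -43)) = Add(-2, Rational(-43, 2)) = Rational(-47, 2) ≈ -23.500)
Mul(Mul(N, 3), t) = Mul(Mul(Rational(-47, 2), 3), -43) = Mul(Rational(-141, 2), -43) = Rational(6063, 2)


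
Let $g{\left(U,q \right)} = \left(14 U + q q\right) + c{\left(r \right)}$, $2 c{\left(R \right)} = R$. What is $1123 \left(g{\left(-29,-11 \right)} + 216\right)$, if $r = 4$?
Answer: $-75241$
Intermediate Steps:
$c{\left(R \right)} = \frac{R}{2}$
$g{\left(U,q \right)} = 2 + q^{2} + 14 U$ ($g{\left(U,q \right)} = \left(14 U + q q\right) + \frac{1}{2} \cdot 4 = \left(14 U + q^{2}\right) + 2 = \left(q^{2} + 14 U\right) + 2 = 2 + q^{2} + 14 U$)
$1123 \left(g{\left(-29,-11 \right)} + 216\right) = 1123 \left(\left(2 + \left(-11\right)^{2} + 14 \left(-29\right)\right) + 216\right) = 1123 \left(\left(2 + 121 - 406\right) + 216\right) = 1123 \left(-283 + 216\right) = 1123 \left(-67\right) = -75241$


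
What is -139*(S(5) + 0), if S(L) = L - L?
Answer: 0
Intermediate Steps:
S(L) = 0
-139*(S(5) + 0) = -139*(0 + 0) = -139*0 = 0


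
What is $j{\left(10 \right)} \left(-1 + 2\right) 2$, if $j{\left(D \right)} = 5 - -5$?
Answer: $20$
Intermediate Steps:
$j{\left(D \right)} = 10$ ($j{\left(D \right)} = 5 + 5 = 10$)
$j{\left(10 \right)} \left(-1 + 2\right) 2 = 10 \left(-1 + 2\right) 2 = 10 \cdot 1 \cdot 2 = 10 \cdot 2 = 20$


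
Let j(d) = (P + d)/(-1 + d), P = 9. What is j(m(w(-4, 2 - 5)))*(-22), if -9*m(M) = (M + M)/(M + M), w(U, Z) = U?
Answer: 176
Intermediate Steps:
m(M) = -1/9 (m(M) = -(M + M)/(9*(M + M)) = -2*M/(9*(2*M)) = -2*M*1/(2*M)/9 = -1/9*1 = -1/9)
j(d) = (9 + d)/(-1 + d)
j(m(w(-4, 2 - 5)))*(-22) = ((9 - 1/9)/(-1 - 1/9))*(-22) = ((80/9)/(-10/9))*(-22) = -9/10*80/9*(-22) = -8*(-22) = 176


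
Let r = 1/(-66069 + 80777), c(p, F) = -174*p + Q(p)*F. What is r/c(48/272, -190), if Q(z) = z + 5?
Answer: -17/253595336 ≈ -6.7036e-8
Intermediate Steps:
Q(z) = 5 + z
c(p, F) = -174*p + F*(5 + p) (c(p, F) = -174*p + (5 + p)*F = -174*p + F*(5 + p))
r = 1/14708 ≈ 6.7990e-5
r/c(48/272, -190) = 1/(14708*(-8352/272 - 190*(5 + 48/272))) = 1/(14708*(-8352/272 - 190*(5 + 48*(1/272)))) = 1/(14708*(-174*3/17 - 190*(5 + 3/17))) = 1/(14708*(-522/17 - 190*88/17)) = 1/(14708*(-522/17 - 16720/17)) = 1/(14708*(-17242/17)) = (1/14708)*(-17/17242) = -17/253595336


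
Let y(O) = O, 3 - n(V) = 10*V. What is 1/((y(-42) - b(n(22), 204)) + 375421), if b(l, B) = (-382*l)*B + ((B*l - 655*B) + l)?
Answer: -1/16356892 ≈ -6.1136e-8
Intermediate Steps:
n(V) = 3 - 10*V
b(l, B) = l - 655*B - 381*B*l (b(l, B) = -382*B*l + ((-655*B + B*l) + l) = -382*B*l + (l - 655*B + B*l) = l - 655*B - 381*B*l)
1/((y(-42) - b(n(22), 204)) + 375421) = 1/((-42 - ((3 - 10*22) - 655*204 - 381*204*(3 - 10*22))) + 375421) = 1/((-42 - ((3 - 220) - 133620 - 381*204*(3 - 220))) + 375421) = 1/((-42 - (-217 - 133620 - 381*204*(-217))) + 375421) = 1/((-42 - (-217 - 133620 + 16866108)) + 375421) = 1/((-42 - 1*16732271) + 375421) = 1/((-42 - 16732271) + 375421) = 1/(-16732313 + 375421) = 1/(-16356892) = -1/16356892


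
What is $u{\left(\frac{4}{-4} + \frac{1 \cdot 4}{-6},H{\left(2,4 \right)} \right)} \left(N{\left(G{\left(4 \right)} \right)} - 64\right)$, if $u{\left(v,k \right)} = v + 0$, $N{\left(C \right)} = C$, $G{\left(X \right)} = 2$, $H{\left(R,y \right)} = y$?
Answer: $\frac{310}{3} \approx 103.33$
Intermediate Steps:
$u{\left(v,k \right)} = v$
$u{\left(\frac{4}{-4} + \frac{1 \cdot 4}{-6},H{\left(2,4 \right)} \right)} \left(N{\left(G{\left(4 \right)} \right)} - 64\right) = \left(\frac{4}{-4} + \frac{1 \cdot 4}{-6}\right) \left(2 - 64\right) = \left(4 \left(- \frac{1}{4}\right) + 4 \left(- \frac{1}{6}\right)\right) \left(-62\right) = \left(-1 - \frac{2}{3}\right) \left(-62\right) = \left(- \frac{5}{3}\right) \left(-62\right) = \frac{310}{3}$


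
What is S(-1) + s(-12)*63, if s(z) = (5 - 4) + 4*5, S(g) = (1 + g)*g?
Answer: 1323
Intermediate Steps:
S(g) = g*(1 + g)
s(z) = 21 (s(z) = 1 + 20 = 21)
S(-1) + s(-12)*63 = -(1 - 1) + 21*63 = -1*0 + 1323 = 0 + 1323 = 1323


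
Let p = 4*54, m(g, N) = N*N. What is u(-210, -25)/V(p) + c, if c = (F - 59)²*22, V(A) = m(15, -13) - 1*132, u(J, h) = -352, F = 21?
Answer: 1175064/37 ≈ 31759.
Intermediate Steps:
m(g, N) = N²
p = 216
V(A) = 37 (V(A) = (-13)² - 1*132 = 169 - 132 = 37)
c = 31768 (c = (21 - 59)²*22 = (-38)²*22 = 1444*22 = 31768)
u(-210, -25)/V(p) + c = -352/37 + 31768 = 1175064/37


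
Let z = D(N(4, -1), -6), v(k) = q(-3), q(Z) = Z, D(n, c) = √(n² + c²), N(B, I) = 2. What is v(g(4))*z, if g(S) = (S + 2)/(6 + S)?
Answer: -6*√10 ≈ -18.974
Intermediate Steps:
D(n, c) = √(c² + n²)
g(S) = (2 + S)/(6 + S)
v(k) = -3
z = 2*√10 (z = √((-6)² + 2²) = √(36 + 4) = √40 = 2*√10 ≈ 6.3246)
v(g(4))*z = -6*√10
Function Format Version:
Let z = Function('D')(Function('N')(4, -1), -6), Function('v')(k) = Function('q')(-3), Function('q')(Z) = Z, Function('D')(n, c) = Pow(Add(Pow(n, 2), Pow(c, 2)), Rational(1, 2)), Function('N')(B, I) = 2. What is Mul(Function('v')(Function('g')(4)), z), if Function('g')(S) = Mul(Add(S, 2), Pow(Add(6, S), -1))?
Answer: Mul(-6, Pow(10, Rational(1, 2))) ≈ -18.974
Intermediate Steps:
Function('D')(n, c) = Pow(Add(Pow(c, 2), Pow(n, 2)), Rational(1, 2))
Function('g')(S) = Mul(Pow(Add(6, S), -1), Add(2, S)) (Function('g')(S) = Mul(Add(2, S), Pow(Add(6, S), -1)) = Mul(Pow(Add(6, S), -1), Add(2, S)))
Function('v')(k) = -3
z = Mul(2, Pow(10, Rational(1, 2))) (z = Pow(Add(Pow(-6, 2), Pow(2, 2)), Rational(1, 2)) = Pow(Add(36, 4), Rational(1, 2)) = Pow(40, Rational(1, 2)) = Mul(2, Pow(10, Rational(1, 2))) ≈ 6.3246)
Mul(Function('v')(Function('g')(4)), z) = Mul(-3, Mul(2, Pow(10, Rational(1, 2)))) = Mul(-6, Pow(10, Rational(1, 2)))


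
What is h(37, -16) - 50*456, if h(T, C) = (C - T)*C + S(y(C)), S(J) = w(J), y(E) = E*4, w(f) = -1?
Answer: -21953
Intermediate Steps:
y(E) = 4*E
S(J) = -1
h(T, C) = -1 + C*(C - T) (h(T, C) = (C - T)*C - 1 = C*(C - T) - 1 = -1 + C*(C - T))
h(37, -16) - 50*456 = (-1 + (-16)**2 - 1*(-16)*37) - 50*456 = (-1 + 256 + 592) - 22800 = 847 - 22800 = -21953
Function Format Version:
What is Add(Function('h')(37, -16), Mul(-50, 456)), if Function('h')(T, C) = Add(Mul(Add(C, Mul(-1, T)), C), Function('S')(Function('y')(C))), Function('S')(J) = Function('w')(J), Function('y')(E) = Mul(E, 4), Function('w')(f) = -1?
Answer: -21953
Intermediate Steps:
Function('y')(E) = Mul(4, E)
Function('S')(J) = -1
Function('h')(T, C) = Add(-1, Mul(C, Add(C, Mul(-1, T)))) (Function('h')(T, C) = Add(Mul(Add(C, Mul(-1, T)), C), -1) = Add(Mul(C, Add(C, Mul(-1, T))), -1) = Add(-1, Mul(C, Add(C, Mul(-1, T)))))
Add(Function('h')(37, -16), Mul(-50, 456)) = Add(Add(-1, Pow(-16, 2), Mul(-1, -16, 37)), Mul(-50, 456)) = Add(Add(-1, 256, 592), -22800) = Add(847, -22800) = -21953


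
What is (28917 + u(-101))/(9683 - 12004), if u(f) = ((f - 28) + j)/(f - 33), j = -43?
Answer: -1937525/155507 ≈ -12.459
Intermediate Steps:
u(f) = (-71 + f)/(-33 + f) (u(f) = ((f - 28) - 43)/(f - 33) = ((-28 + f) - 43)/(-33 + f) = (-71 + f)/(-33 + f))
(28917 + u(-101))/(9683 - 12004) = (28917 + (-71 - 101)/(-33 - 101))/(9683 - 12004) = (28917 - 172/(-134))/(-2321) = (28917 - 1/134*(-172))*(-1/2321) = (28917 + 86/67)*(-1/2321) = (1937525/67)*(-1/2321) = -1937525/155507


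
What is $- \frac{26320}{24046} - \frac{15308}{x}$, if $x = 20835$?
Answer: $- \frac{458236684}{250499205} \approx -1.8293$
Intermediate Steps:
$- \frac{26320}{24046} - \frac{15308}{x} = - \frac{26320}{24046} - \frac{15308}{20835} = \left(-26320\right) \frac{1}{24046} - \frac{15308}{20835} = - \frac{13160}{12023} - \frac{15308}{20835} = - \frac{458236684}{250499205}$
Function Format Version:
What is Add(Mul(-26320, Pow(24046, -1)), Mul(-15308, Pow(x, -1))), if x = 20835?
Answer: Rational(-458236684, 250499205) ≈ -1.8293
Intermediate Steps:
Add(Mul(-26320, Pow(24046, -1)), Mul(-15308, Pow(x, -1))) = Add(Mul(-26320, Pow(24046, -1)), Mul(-15308, Pow(20835, -1))) = Add(Mul(-26320, Rational(1, 24046)), Mul(-15308, Rational(1, 20835))) = Add(Rational(-13160, 12023), Rational(-15308, 20835)) = Rational(-458236684, 250499205)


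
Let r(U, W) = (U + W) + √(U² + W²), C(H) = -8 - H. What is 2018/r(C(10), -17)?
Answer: -35315/306 - 1009*√613/306 ≈ -197.05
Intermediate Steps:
r(U, W) = U + W + √(U² + W²)
2018/r(C(10), -17) = 2018/((-8 - 1*10) - 17 + √((-8 - 1*10)² + (-17)²)) = 2018/((-8 - 10) - 17 + √((-8 - 10)² + 289)) = 2018/(-18 - 17 + √((-18)² + 289)) = 2018/(-18 - 17 + √(324 + 289)) = 2018/(-18 - 17 + √613) = 2018/(-35 + √613)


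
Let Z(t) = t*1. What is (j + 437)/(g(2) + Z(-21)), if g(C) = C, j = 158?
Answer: -595/19 ≈ -31.316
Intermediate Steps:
Z(t) = t
(j + 437)/(g(2) + Z(-21)) = (158 + 437)/(2 - 21) = 595/(-19) = 595*(-1/19) = -595/19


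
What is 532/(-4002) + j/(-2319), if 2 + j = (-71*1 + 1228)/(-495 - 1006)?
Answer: -101952855/773902091 ≈ -0.13174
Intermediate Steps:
j = -4159/1501 (j = -2 + (-71*1 + 1228)/(-495 - 1006) = -2 + (-71 + 1228)/(-1501) = -2 + 1157*(-1/1501) = -2 - 1157/1501 = -4159/1501 ≈ -2.7708)
532/(-4002) + j/(-2319) = 532/(-4002) - 4159/1501/(-2319) = 532*(-1/4002) - 4159/1501*(-1/2319) = -266/2001 + 4159/3480819 = -101952855/773902091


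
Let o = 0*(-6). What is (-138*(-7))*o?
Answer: 0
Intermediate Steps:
o = 0
(-138*(-7))*o = -138*(-7)*0 = 966*0 = 0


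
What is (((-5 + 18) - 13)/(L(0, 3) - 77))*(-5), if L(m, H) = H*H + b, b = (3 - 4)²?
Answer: 0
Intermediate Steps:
b = 1 (b = (-1)² = 1)
L(m, H) = 1 + H² (L(m, H) = H*H + 1 = H² + 1 = 1 + H²)
(((-5 + 18) - 13)/(L(0, 3) - 77))*(-5) = (((-5 + 18) - 13)/((1 + 3²) - 77))*(-5) = ((13 - 13)/((1 + 9) - 77))*(-5) = (0/(10 - 77))*(-5) = (0/(-67))*(-5) = (0*(-1/67))*(-5) = 0*(-5) = 0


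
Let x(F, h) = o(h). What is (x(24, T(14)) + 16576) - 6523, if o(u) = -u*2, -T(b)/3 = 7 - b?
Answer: 10011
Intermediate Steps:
T(b) = -21 + 3*b (T(b) = -3*(7 - b) = -21 + 3*b)
o(u) = -2*u
x(F, h) = -2*h
(x(24, T(14)) + 16576) - 6523 = (-2*(-21 + 3*14) + 16576) - 6523 = (-2*(-21 + 42) + 16576) - 6523 = (-2*21 + 16576) - 6523 = (-42 + 16576) - 6523 = 16534 - 6523 = 10011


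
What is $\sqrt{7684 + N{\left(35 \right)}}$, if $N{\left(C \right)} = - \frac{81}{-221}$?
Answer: $\frac{\sqrt{375312145}}{221} \approx 87.661$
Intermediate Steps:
$N{\left(C \right)} = \frac{81}{221}$ ($N{\left(C \right)} = \left(-81\right) \left(- \frac{1}{221}\right) = \frac{81}{221}$)
$\sqrt{7684 + N{\left(35 \right)}} = \sqrt{7684 + \frac{81}{221}} = \sqrt{\frac{1698245}{221}} = \frac{\sqrt{375312145}}{221}$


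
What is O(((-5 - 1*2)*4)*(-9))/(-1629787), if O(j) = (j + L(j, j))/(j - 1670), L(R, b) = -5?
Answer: 247/2311037966 ≈ 1.0688e-7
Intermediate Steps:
O(j) = (-5 + j)/(-1670 + j) (O(j) = (j - 5)/(j - 1670) = (-5 + j)/(-1670 + j))
O(((-5 - 1*2)*4)*(-9))/(-1629787) = ((-5 + ((-5 - 1*2)*4)*(-9))/(-1670 + ((-5 - 1*2)*4)*(-9)))/(-1629787) = ((-5 + ((-5 - 2)*4)*(-9))/(-1670 + ((-5 - 2)*4)*(-9)))*(-1/1629787) = ((-5 - 7*4*(-9))/(-1670 - 7*4*(-9)))*(-1/1629787) = ((-5 - 28*(-9))/(-1670 - 28*(-9)))*(-1/1629787) = ((-5 + 252)/(-1670 + 252))*(-1/1629787) = (247/(-1418))*(-1/1629787) = -1/1418*247*(-1/1629787) = -247/1418*(-1/1629787) = 247/2311037966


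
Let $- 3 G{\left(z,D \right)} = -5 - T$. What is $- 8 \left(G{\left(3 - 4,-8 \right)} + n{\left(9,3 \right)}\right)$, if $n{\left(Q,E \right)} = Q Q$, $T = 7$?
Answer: $-680$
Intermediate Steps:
$G{\left(z,D \right)} = 4$ ($G{\left(z,D \right)} = - \frac{-5 - 7}{3} = \left(- \frac{1}{3}\right) \left(-12\right) = 4$)
$n{\left(Q,E \right)} = Q^{2}$
$- 8 \left(G{\left(3 - 4,-8 \right)} + n{\left(9,3 \right)}\right) = - 8 \left(4 + 9^{2}\right) = - 8 \left(4 + 81\right) = \left(-8\right) 85 = -680$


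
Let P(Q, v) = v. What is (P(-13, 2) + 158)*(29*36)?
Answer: 167040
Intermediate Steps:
(P(-13, 2) + 158)*(29*36) = (2 + 158)*(29*36) = 160*1044 = 167040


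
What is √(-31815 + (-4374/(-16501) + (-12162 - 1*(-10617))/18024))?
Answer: I*√78171755409857370586/49569004 ≈ 178.37*I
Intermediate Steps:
√(-31815 + (-4374/(-16501) + (-12162 - 1*(-10617))/18024)) = √(-31815 + (-4374*(-1/16501) + (-12162 + 10617)*(1/18024))) = √(-31815 + (4374/16501 - 1545*1/18024)) = √(-31815 + (4374/16501 - 515/6008)) = √(-31815 + 17780977/99138008) = √(-3154057943543/99138008) = I*√78171755409857370586/49569004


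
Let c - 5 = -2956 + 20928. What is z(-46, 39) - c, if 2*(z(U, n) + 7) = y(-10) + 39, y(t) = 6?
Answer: -35923/2 ≈ -17962.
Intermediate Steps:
z(U, n) = 31/2 (z(U, n) = -7 + (6 + 39)/2 = -7 + (½)*45 = -7 + 45/2 = 31/2)
c = 17977 (c = 5 + (-2956 + 20928) = 5 + 17972 = 17977)
z(-46, 39) - c = 31/2 - 1*17977 = 31/2 - 17977 = -35923/2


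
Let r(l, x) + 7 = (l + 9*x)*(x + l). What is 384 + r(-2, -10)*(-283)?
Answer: -310067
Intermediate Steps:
r(l, x) = -7 + (l + x)*(l + 9*x) (r(l, x) = -7 + (l + 9*x)*(x + l) = -7 + (l + 9*x)*(l + x) = -7 + (l + x)*(l + 9*x))
384 + r(-2, -10)*(-283) = 384 + (-7 + (-2)**2 + 9*(-10)**2 + 10*(-2)*(-10))*(-283) = 384 + (-7 + 4 + 9*100 + 200)*(-283) = 384 + (-7 + 4 + 900 + 200)*(-283) = 384 + 1097*(-283) = 384 - 310451 = -310067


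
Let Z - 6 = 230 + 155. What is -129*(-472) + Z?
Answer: 61279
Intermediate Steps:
Z = 391 (Z = 6 + (230 + 155) = 6 + 385 = 391)
-129*(-472) + Z = -129*(-472) + 391 = 60888 + 391 = 61279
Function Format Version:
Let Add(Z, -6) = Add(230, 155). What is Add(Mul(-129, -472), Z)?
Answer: 61279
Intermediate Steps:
Z = 391 (Z = Add(6, Add(230, 155)) = Add(6, 385) = 391)
Add(Mul(-129, -472), Z) = Add(Mul(-129, -472), 391) = Add(60888, 391) = 61279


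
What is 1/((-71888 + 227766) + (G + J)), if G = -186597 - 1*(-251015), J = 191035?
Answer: 1/411331 ≈ 2.4311e-6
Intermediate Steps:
G = 64418 (G = -186597 + 251015 = 64418)
1/((-71888 + 227766) + (G + J)) = 1/((-71888 + 227766) + (64418 + 191035)) = 1/(155878 + 255453) = 1/411331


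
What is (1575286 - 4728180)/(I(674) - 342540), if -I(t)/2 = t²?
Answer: 1576447/625546 ≈ 2.5201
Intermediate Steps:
I(t) = -2*t²
(1575286 - 4728180)/(I(674) - 342540) = (1575286 - 4728180)/(-2*674² - 342540) = -3152894/(-2*454276 - 342540) = -3152894/(-908552 - 342540) = -3152894/(-1251092) = -3152894*(-1/1251092) = 1576447/625546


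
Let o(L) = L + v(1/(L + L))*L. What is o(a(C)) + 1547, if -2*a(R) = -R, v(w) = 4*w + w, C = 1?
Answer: 1550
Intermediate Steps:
v(w) = 5*w
a(R) = R/2 (a(R) = -(-1)*R/2 = R/2)
o(L) = 5/2 + L (o(L) = L + (5/(L + L))*L = L + (5/((2*L)))*L = L + (5*(1/(2*L)))*L = L + (5/(2*L))*L = L + 5/2 = 5/2 + L)
o(a(C)) + 1547 = (5/2 + (½)*1) + 1547 = (5/2 + ½) + 1547 = 3 + 1547 = 1550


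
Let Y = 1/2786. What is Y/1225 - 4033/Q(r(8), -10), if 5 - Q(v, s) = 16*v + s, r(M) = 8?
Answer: 13764024163/385652050 ≈ 35.690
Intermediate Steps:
Y = 1/2786 ≈ 0.00035894
Q(v, s) = 5 - s - 16*v (Q(v, s) = 5 - (16*v + s) = 5 - (s + 16*v) = 5 + (-s - 16*v) = 5 - s - 16*v)
Y/1225 - 4033/Q(r(8), -10) = (1/2786)/1225 - 4033/(5 - 1*(-10) - 16*8) = (1/2786)*(1/1225) - 4033/(5 + 10 - 128) = 1/3412850 - 4033/(-113) = 1/3412850 - 4033*(-1/113) = 1/3412850 + 4033/113 = 13764024163/385652050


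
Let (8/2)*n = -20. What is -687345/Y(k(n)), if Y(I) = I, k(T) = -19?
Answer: 687345/19 ≈ 36176.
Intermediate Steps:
n = -5 (n = (¼)*(-20) = -5)
-687345/Y(k(n)) = -687345/(-19) = -687345*(-1/19) = 687345/19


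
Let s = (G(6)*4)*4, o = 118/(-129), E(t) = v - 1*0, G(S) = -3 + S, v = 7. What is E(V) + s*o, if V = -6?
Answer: -1587/43 ≈ -36.907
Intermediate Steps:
E(t) = 7 (E(t) = 7 - 1*0 = 7 + 0 = 7)
o = -118/129 (o = 118*(-1/129) = -118/129 ≈ -0.91473)
s = 48 (s = ((-3 + 6)*4)*4 = (3*4)*4 = 12*4 = 48)
E(V) + s*o = 7 + 48*(-118/129) = 7 - 1888/43 = -1587/43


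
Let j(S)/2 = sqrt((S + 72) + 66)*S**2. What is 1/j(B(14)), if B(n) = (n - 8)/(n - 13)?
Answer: 1/864 ≈ 0.0011574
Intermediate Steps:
B(n) = (-8 + n)/(-13 + n)
j(S) = 2*S**2*sqrt(138 + S) (j(S) = 2*(sqrt((S + 72) + 66)*S**2) = 2*(sqrt((72 + S) + 66)*S**2) = 2*(sqrt(138 + S)*S**2) = 2*(S**2*sqrt(138 + S)) = 2*S**2*sqrt(138 + S))
1/j(B(14)) = 1/(2*((-8 + 14)/(-13 + 14))**2*sqrt(138 + (-8 + 14)/(-13 + 14))) = 1/(2*(6/1)**2*sqrt(138 + 6/1)) = 1/(2*(1*6)**2*sqrt(138 + 1*6)) = 1/(2*6**2*sqrt(138 + 6)) = 1/(2*36*sqrt(144)) = 1/(2*36*12) = 1/864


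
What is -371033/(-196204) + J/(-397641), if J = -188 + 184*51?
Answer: 145733641169/78018754764 ≈ 1.8679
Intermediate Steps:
J = 9196 (J = -188 + 9384 = 9196)
-371033/(-196204) + J/(-397641) = -371033/(-196204) + 9196/(-397641) = -371033*(-1/196204) + 9196*(-1/397641) = 371033/196204 - 9196/397641 = 145733641169/78018754764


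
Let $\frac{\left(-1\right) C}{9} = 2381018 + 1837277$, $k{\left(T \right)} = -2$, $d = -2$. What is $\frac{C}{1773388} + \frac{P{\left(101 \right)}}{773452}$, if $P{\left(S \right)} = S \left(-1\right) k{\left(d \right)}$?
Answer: $- \frac{7340870028671}{342907623844} \approx -21.408$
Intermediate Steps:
$P{\left(S \right)} = 2 S$ ($P{\left(S \right)} = S \left(-1\right) \left(-2\right) = - S \left(-2\right) = 2 S$)
$C = -37964655$ ($C = - 9 \left(2381018 + 1837277\right) = \left(-9\right) 4218295 = -37964655$)
$\frac{C}{1773388} + \frac{P{\left(101 \right)}}{773452} = - \frac{37964655}{1773388} + \frac{2 \cdot 101}{773452} = \left(-37964655\right) \frac{1}{1773388} + 202 \cdot \frac{1}{773452} = - \frac{37964655}{1773388} + \frac{101}{386726} = - \frac{7340870028671}{342907623844}$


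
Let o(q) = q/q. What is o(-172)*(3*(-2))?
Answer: -6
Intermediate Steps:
o(q) = 1
o(-172)*(3*(-2)) = 1*(3*(-2)) = 1*(-6) = -6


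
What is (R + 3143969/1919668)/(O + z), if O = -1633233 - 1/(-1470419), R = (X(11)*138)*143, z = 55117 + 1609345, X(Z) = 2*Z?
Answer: 1225481259551413027/88150607362475936 ≈ 13.902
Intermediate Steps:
z = 1664462
R = 434148 (R = ((2*11)*138)*143 = (22*138)*143 = 3036*143 = 434148)
O = -2401536834626/1470419 (O = -1633233 - 1*(-1/1470419) = -1633233 + 1/1470419 = -2401536834626/1470419 ≈ -1.6332e+6)
(R + 3143969/1919668)/(O + z) = (434148 + 3143969/1919668)/(-2401536834626/1470419 + 1664462) = (434148 + 3143969*(1/1919668))/(45919714952/1470419) = (434148 + 3143969/1919668)*(1470419/45919714952) = (833423166833/1919668)*(1470419/45919714952) = 1225481259551413027/88150607362475936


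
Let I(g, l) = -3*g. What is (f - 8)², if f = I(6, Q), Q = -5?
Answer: 676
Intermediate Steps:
f = -18 (f = -3*6 = -18)
(f - 8)² = (-18 - 8)² = (-26)² = 676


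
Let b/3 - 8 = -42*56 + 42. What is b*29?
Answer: -200274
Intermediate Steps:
b = -6906 (b = 24 + 3*(-42*56 + 42) = 24 + 3*(-2352 + 42) = 24 + 3*(-2310) = 24 - 6930 = -6906)
b*29 = -6906*29 = -200274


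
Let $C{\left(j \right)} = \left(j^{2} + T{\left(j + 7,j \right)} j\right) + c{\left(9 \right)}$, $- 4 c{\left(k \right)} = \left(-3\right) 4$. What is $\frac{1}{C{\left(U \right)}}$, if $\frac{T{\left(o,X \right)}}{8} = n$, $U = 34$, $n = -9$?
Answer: $- \frac{1}{1289} \approx -0.0007758$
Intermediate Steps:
$T{\left(o,X \right)} = -72$ ($T{\left(o,X \right)} = 8 \left(-9\right) = -72$)
$c{\left(k \right)} = 3$ ($c{\left(k \right)} = - \frac{\left(-3\right) 4}{4} = \left(- \frac{1}{4}\right) \left(-12\right) = 3$)
$C{\left(j \right)} = 3 + j^{2} - 72 j$ ($C{\left(j \right)} = \left(j^{2} - 72 j\right) + 3 = 3 + j^{2} - 72 j$)
$\frac{1}{C{\left(U \right)}} = \frac{1}{3 + 34^{2} - 2448} = \frac{1}{3 + 1156 - 2448} = \frac{1}{-1289} = - \frac{1}{1289}$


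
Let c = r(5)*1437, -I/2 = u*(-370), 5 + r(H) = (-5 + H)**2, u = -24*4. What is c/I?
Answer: 479/4736 ≈ 0.10114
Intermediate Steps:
u = -96
r(H) = -5 + (-5 + H)**2
I = -71040 (I = -(-192)*(-370) = -2*35520 = -71040)
c = -7185 (c = (-5 + (-5 + 5)**2)*1437 = (-5 + 0**2)*1437 = (-5 + 0)*1437 = -5*1437 = -7185)
c/I = -7185/(-71040) = -7185*(-1/71040) = 479/4736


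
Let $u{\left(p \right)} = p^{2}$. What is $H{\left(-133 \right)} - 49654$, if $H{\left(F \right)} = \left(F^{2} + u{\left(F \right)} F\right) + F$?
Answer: $-2384735$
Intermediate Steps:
$H{\left(F \right)} = F + F^{2} + F^{3}$ ($H{\left(F \right)} = \left(F^{2} + F^{2} F\right) + F = \left(F^{2} + F^{3}\right) + F = F + F^{2} + F^{3}$)
$H{\left(-133 \right)} - 49654 = - 133 \left(1 - 133 + \left(-133\right)^{2}\right) - 49654 = - 133 \left(1 - 133 + 17689\right) - 49654 = \left(-133\right) 17557 - 49654 = -2335081 - 49654 = -2384735$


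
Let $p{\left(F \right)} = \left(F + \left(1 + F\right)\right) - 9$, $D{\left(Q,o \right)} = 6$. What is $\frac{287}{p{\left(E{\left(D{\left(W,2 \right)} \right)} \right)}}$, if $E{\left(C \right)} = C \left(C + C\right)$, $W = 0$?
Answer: $\frac{287}{136} \approx 2.1103$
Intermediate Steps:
$E{\left(C \right)} = 2 C^{2}$ ($E{\left(C \right)} = C 2 C = 2 C^{2}$)
$p{\left(F \right)} = -8 + 2 F$ ($p{\left(F \right)} = \left(1 + 2 F\right) - 9 = -8 + 2 F$)
$\frac{287}{p{\left(E{\left(D{\left(W,2 \right)} \right)} \right)}} = \frac{287}{-8 + 2 \cdot 2 \cdot 6^{2}} = \frac{287}{-8 + 2 \cdot 2 \cdot 36} = \frac{287}{-8 + 2 \cdot 72} = \frac{287}{-8 + 144} = \frac{287}{136}$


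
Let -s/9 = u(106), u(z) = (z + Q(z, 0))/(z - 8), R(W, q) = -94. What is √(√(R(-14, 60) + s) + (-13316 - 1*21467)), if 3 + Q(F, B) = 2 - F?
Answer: √(-6817468 + 14*I*√18406)/14 ≈ 0.02598 + 186.5*I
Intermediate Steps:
Q(F, B) = -1 - F (Q(F, B) = -3 + (2 - F) = -1 - F)
u(z) = -1/(-8 + z) (u(z) = (z + (-1 - z))/(z - 8) = -1/(-8 + z))
s = 9/98 (s = -(-9)/(-8 + 106) = -(-9)/98 = -9*(-1/98) = 9/98 ≈ 0.091837)
√(√(R(-14, 60) + s) + (-13316 - 1*21467)) = √(√(-94 + 9/98) + (-13316 - 1*21467)) = √(√(-9203/98) + (-13316 - 21467)) = √(I*√18406/14 - 34783) = √(-34783 + I*√18406/14)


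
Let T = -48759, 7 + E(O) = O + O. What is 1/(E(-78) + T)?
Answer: -1/48922 ≈ -2.0441e-5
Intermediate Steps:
E(O) = -7 + 2*O (E(O) = -7 + (O + O) = -7 + 2*O)
1/(E(-78) + T) = 1/((-7 + 2*(-78)) - 48759) = 1/((-7 - 156) - 48759) = 1/(-163 - 48759) = 1/(-48922) = -1/48922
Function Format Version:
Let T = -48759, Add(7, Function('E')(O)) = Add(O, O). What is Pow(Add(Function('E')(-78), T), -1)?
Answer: Rational(-1, 48922) ≈ -2.0441e-5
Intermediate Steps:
Function('E')(O) = Add(-7, Mul(2, O)) (Function('E')(O) = Add(-7, Add(O, O)) = Add(-7, Mul(2, O)))
Pow(Add(Function('E')(-78), T), -1) = Pow(Add(Add(-7, Mul(2, -78)), -48759), -1) = Pow(Add(Add(-7, -156), -48759), -1) = Pow(Add(-163, -48759), -1) = Pow(-48922, -1) = Rational(-1, 48922)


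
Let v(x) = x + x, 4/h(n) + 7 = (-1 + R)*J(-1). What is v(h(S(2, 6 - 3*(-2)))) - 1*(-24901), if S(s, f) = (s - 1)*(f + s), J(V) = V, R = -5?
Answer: 24893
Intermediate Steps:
S(s, f) = (-1 + s)*(f + s)
h(n) = -4 (h(n) = 4/(-7 + (-1 - 5)*(-1)) = 4/(-7 - 6*(-1)) = 4/(-7 + 6) = 4/(-1) = 4*(-1) = -4)
v(x) = 2*x
v(h(S(2, 6 - 3*(-2)))) - 1*(-24901) = 2*(-4) - 1*(-24901) = -8 + 24901 = 24893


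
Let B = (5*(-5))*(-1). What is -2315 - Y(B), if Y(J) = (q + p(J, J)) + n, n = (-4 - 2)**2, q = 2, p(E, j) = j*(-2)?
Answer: -2303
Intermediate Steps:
p(E, j) = -2*j
B = 25 (B = -25*(-1) = 25)
n = 36 (n = (-6)**2 = 36)
Y(J) = 38 - 2*J (Y(J) = (2 - 2*J) + 36 = 38 - 2*J)
-2315 - Y(B) = -2315 - (38 - 2*25) = -2315 - (38 - 50) = -2315 - 1*(-12) = -2315 + 12 = -2303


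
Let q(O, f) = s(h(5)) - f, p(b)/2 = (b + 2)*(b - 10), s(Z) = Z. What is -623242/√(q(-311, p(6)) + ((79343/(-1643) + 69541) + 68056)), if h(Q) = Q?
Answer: -623242*√371491985485/226105895 ≈ -1680.0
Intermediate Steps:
p(b) = 2*(-10 + b)*(2 + b) (p(b) = 2*((b + 2)*(b - 10)) = 2*((2 + b)*(-10 + b)) = 2*((-10 + b)*(2 + b)) = 2*(-10 + b)*(2 + b))
q(O, f) = 5 - f
-623242/√(q(-311, p(6)) + ((79343/(-1643) + 69541) + 68056)) = -623242/√((5 - (-40 - 16*6 + 2*6²)) + ((79343/(-1643) + 69541) + 68056)) = -623242/√((5 - (-40 - 96 + 2*36)) + ((79343*(-1/1643) + 69541) + 68056)) = -623242/√((5 - (-40 - 96 + 72)) + ((-79343/1643 + 69541) + 68056)) = -623242/√((5 - 1*(-64)) + (114176520/1643 + 68056)) = -623242/√((5 + 64) + 225992528/1643) = -623242/√(69 + 225992528/1643) = -623242*√371491985485/226105895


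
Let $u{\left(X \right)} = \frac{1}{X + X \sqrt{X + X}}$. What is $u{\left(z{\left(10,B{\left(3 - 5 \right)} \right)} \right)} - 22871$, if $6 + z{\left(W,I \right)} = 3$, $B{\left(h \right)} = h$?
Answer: $\frac{- 22871 \sqrt{6} + \frac{68614 i}{3}}{\sqrt{6} - i} \approx -22871.0 + 0.11664 i$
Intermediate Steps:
$z{\left(W,I \right)} = -3$ ($z{\left(W,I \right)} = -6 + 3 = -3$)
$u{\left(X \right)} = \frac{1}{X + \sqrt{2} X^{\frac{3}{2}}}$ ($u{\left(X \right)} = \frac{1}{X + X \sqrt{2 X}} = \frac{1}{X + X \sqrt{2} \sqrt{X}} = \frac{1}{X + \sqrt{2} X^{\frac{3}{2}}}$)
$u{\left(z{\left(10,B{\left(3 - 5 \right)} \right)} \right)} - 22871 = \frac{1}{-3 + \sqrt{2} \left(-3\right)^{\frac{3}{2}}} - 22871 = \frac{1}{-3 + \sqrt{2} \left(- 3 i \sqrt{3}\right)} - 22871 = \frac{1}{-3 - 3 i \sqrt{6}} - 22871 = -22871 + \frac{1}{-3 - 3 i \sqrt{6}}$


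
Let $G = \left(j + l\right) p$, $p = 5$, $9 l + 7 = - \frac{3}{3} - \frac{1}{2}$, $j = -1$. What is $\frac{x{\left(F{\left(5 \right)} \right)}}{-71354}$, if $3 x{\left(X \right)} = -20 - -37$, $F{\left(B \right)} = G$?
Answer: $- \frac{17}{214062} \approx -7.9416 \cdot 10^{-5}$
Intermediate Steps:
$l = - \frac{17}{18}$ ($l = - \frac{7}{9} + \frac{- \frac{3}{3} - \frac{1}{2}}{9} = - \frac{7}{9} + \frac{\left(-3\right) \frac{1}{3} - \frac{1}{2}}{9} = - \frac{7}{9} + \frac{-1 - \frac{1}{2}}{9} = - \frac{7}{9} + \frac{1}{9} \left(- \frac{3}{2}\right) = - \frac{7}{9} - \frac{1}{6} = - \frac{17}{18} \approx -0.94444$)
$G = - \frac{175}{18}$ ($G = \left(-1 - \frac{17}{18}\right) 5 = \left(- \frac{35}{18}\right) 5 = - \frac{175}{18} \approx -9.7222$)
$F{\left(B \right)} = - \frac{175}{18}$
$x{\left(X \right)} = \frac{17}{3}$ ($x{\left(X \right)} = \frac{-20 - -37}{3} = \frac{-20 + 37}{3} = \frac{1}{3} \cdot 17 = \frac{17}{3}$)
$\frac{x{\left(F{\left(5 \right)} \right)}}{-71354} = \frac{17}{3 \left(-71354\right)} = \frac{17}{3} \left(- \frac{1}{71354}\right) = - \frac{17}{214062}$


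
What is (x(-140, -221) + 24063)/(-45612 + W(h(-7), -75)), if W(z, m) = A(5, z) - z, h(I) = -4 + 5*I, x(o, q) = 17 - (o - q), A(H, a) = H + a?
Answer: -23999/45607 ≈ -0.52621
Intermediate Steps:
x(o, q) = 17 + q - o (x(o, q) = 17 + (q - o) = 17 + q - o)
W(z, m) = 5 (W(z, m) = (5 + z) - z = 5)
(x(-140, -221) + 24063)/(-45612 + W(h(-7), -75)) = ((17 - 221 - 1*(-140)) + 24063)/(-45612 + 5) = ((17 - 221 + 140) + 24063)/(-45607) = (-64 + 24063)*(-1/45607) = 23999*(-1/45607) = -23999/45607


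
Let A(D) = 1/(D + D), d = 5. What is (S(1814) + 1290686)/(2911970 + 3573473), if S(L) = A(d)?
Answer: 12906861/64854430 ≈ 0.19901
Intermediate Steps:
A(D) = 1/(2*D)
S(L) = ⅒ (S(L) = (½)/5 = (½)*(⅕) = ⅒)
(S(1814) + 1290686)/(2911970 + 3573473) = (⅒ + 1290686)/(2911970 + 3573473) = (12906861/10)/6485443 = (12906861/10)*(1/6485443) = 12906861/64854430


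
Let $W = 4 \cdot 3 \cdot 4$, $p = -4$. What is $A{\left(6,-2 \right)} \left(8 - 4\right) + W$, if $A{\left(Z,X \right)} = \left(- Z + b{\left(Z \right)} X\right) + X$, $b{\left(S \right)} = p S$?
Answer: $208$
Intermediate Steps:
$W = 48$ ($W = 12 \cdot 4 = 48$)
$b{\left(S \right)} = - 4 S$
$A{\left(Z,X \right)} = X - Z - 4 X Z$ ($A{\left(Z,X \right)} = \left(- Z + - 4 Z X\right) + X = \left(- Z - 4 X Z\right) + X = X - Z - 4 X Z$)
$A{\left(6,-2 \right)} \left(8 - 4\right) + W = \left(-2 - 6 - \left(-8\right) 6\right) \left(8 - 4\right) + 48 = \left(-2 - 6 + 48\right) 4 + 48 = 40 \cdot 4 + 48 = 160 + 48 = 208$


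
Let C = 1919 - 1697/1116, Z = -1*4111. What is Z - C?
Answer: -6727783/1116 ≈ -6028.5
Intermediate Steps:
Z = -4111
C = 2139907/1116 (C = 1919 - 1697*1/1116 = 1919 - 1697/1116 = 2139907/1116 ≈ 1917.5)
Z - C = -4111 - 1*2139907/1116 = -4111 - 2139907/1116 = -6727783/1116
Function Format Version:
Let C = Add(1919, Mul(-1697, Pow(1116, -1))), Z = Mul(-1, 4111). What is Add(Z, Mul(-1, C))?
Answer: Rational(-6727783, 1116) ≈ -6028.5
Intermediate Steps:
Z = -4111
C = Rational(2139907, 1116) (C = Add(1919, Mul(-1697, Rational(1, 1116))) = Add(1919, Rational(-1697, 1116)) = Rational(2139907, 1116) ≈ 1917.5)
Add(Z, Mul(-1, C)) = Add(-4111, Mul(-1, Rational(2139907, 1116))) = Add(-4111, Rational(-2139907, 1116)) = Rational(-6727783, 1116)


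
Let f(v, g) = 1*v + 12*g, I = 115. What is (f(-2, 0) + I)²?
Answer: 12769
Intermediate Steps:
f(v, g) = v + 12*g
(f(-2, 0) + I)² = ((-2 + 12*0) + 115)² = ((-2 + 0) + 115)² = (-2 + 115)² = 113² = 12769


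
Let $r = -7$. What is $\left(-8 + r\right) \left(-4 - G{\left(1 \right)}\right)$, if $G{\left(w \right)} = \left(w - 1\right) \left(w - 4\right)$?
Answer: $60$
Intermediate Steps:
$G{\left(w \right)} = \left(-1 + w\right) \left(-4 + w\right)$
$\left(-8 + r\right) \left(-4 - G{\left(1 \right)}\right) = \left(-8 - 7\right) \left(-4 - \left(4 + 1^{2} - 5\right)\right) = - 15 \left(-4 - \left(4 + 1 - 5\right)\right) = - 15 \left(-4 - 0\right) = - 15 \left(-4 + 0\right) = \left(-15\right) \left(-4\right) = 60$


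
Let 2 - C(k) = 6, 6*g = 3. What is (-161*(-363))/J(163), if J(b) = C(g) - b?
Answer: -58443/167 ≈ -349.96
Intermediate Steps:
g = 1/2 (g = (1/6)*3 = 1/2 ≈ 0.50000)
C(k) = -4 (C(k) = 2 - 1*6 = 2 - 6 = -4)
J(b) = -4 - b
(-161*(-363))/J(163) = (-161*(-363))/(-4 - 1*163) = 58443/(-4 - 163) = 58443/(-167) = 58443*(-1/167) = -58443/167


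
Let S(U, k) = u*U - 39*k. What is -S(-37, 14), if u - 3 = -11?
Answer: 250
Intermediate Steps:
u = -8 (u = 3 - 11 = -8)
S(U, k) = -39*k - 8*U (S(U, k) = -8*U - 39*k = -39*k - 8*U)
-S(-37, 14) = -(-39*14 - 8*(-37)) = -(-546 + 296) = -1*(-250) = 250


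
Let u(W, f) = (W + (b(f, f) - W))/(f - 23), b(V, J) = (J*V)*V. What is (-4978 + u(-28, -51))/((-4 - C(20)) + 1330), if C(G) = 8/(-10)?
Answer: -11015/4588 ≈ -2.4008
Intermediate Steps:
b(V, J) = J*V**2
C(G) = -4/5 (C(G) = 8*(-1/10) = -4/5)
u(W, f) = f**3/(-23 + f) (u(W, f) = (W + (f*f**2 - W))/(f - 23) = (W + (f**3 - W))/(-23 + f) = f**3/(-23 + f))
(-4978 + u(-28, -51))/((-4 - C(20)) + 1330) = (-4978 + (-51)**3/(-23 - 51))/((-4 - 1*(-4/5)) + 1330) = (-4978 - 132651/(-74))/((-4 + 4/5) + 1330) = (-4978 - 132651*(-1/74))/(-16/5 + 1330) = (-4978 + 132651/74)/(6634/5) = -235721/74*5/6634 = -11015/4588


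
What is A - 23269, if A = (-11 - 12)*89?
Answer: -25316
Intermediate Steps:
A = -2047 (A = -23*89 = -2047)
A - 23269 = -2047 - 23269 = -25316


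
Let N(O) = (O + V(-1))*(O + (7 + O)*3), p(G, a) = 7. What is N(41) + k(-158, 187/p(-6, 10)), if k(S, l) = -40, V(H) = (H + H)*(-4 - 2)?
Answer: 9765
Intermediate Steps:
V(H) = -12*H (V(H) = (2*H)*(-6) = -12*H)
N(O) = (12 + O)*(21 + 4*O) (N(O) = (O - 12*(-1))*(O + (7 + O)*3) = (O + 12)*(O + (21 + 3*O)) = (12 + O)*(21 + 4*O))
N(41) + k(-158, 187/p(-6, 10)) = (252 + 4*41**2 + 69*41) - 40 = (252 + 4*1681 + 2829) - 40 = (252 + 6724 + 2829) - 40 = 9805 - 40 = 9765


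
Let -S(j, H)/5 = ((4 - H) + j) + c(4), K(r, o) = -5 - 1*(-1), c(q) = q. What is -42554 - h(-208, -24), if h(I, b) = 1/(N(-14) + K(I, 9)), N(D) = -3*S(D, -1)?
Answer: -3361765/79 ≈ -42554.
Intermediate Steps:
K(r, o) = -4 (K(r, o) = -5 + 1 = -4)
S(j, H) = -40 - 5*j + 5*H (S(j, H) = -5*(((4 - H) + j) + 4) = -5*((4 + j - H) + 4) = -5*(8 + j - H) = -40 - 5*j + 5*H)
N(D) = 135 + 15*D (N(D) = -3*(-40 - 5*D + 5*(-1)) = -3*(-40 - 5*D - 5) = -3*(-45 - 5*D) = 135 + 15*D)
h(I, b) = -1/79 (h(I, b) = 1/((135 + 15*(-14)) - 4) = 1/((135 - 210) - 4) = 1/(-75 - 4) = 1/(-79) = -1/79)
-42554 - h(-208, -24) = -42554 - 1*(-1/79) = -42554 + 1/79 = -3361765/79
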